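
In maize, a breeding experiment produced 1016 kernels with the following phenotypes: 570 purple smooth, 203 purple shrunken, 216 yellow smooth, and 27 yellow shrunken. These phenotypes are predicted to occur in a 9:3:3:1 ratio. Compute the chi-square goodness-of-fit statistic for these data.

25.218

Under the 9:3:3:1 hypothesis (Σ ratio = 16, N = 1016):
  purple smooth: 1016 × 9/16 = 571.5
  purple shrunken: 1016 × 3/16 = 190.5
  yellow smooth: 1016 × 3/16 = 190.5
  yellow shrunken: 1016 × 1/16 = 63.5
χ² = Σ (O − E)² / E
  purple smooth: (570 − 571.5)² / 571.5 = 0.0039
  purple shrunken: (203 − 190.5)² / 190.5 = 0.8202
  yellow smooth: (216 − 190.5)² / 190.5 = 3.4134
  yellow shrunken: (27 − 63.5)² / 63.5 = 20.9803
χ² = 0.0039 + 0.8202 + 3.4134 + 20.9803 = 25.2178 ≈ 25.218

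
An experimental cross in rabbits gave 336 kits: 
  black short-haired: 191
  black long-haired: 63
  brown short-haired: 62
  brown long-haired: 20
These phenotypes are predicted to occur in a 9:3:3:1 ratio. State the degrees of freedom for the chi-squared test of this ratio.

3

A goodness-of-fit test with 4 phenotype classes has df = 4 − 1 = 3.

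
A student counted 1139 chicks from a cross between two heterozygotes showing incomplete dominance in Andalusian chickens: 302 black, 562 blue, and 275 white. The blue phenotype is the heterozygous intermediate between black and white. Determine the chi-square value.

1.478

With incomplete dominance, a heterozygote × heterozygote cross gives a 1:2:1 phenotypic ratio.
Total ratio parts = 4. Expected numbers out of 1139:
  black: 1139 × 1/4 = 284.75
  blue: 1139 × 2/4 = 569.5
  white: 1139 × 1/4 = 284.75
χ² = Σ (O − E)² / E
  black: (302 − 284.75)² / 284.75 = 1.0450
  blue: (562 − 569.5)² / 569.5 = 0.0988
  white: (275 − 284.75)² / 284.75 = 0.3338
χ² = 1.0450 + 0.0988 + 0.3338 = 1.4776 ≈ 1.478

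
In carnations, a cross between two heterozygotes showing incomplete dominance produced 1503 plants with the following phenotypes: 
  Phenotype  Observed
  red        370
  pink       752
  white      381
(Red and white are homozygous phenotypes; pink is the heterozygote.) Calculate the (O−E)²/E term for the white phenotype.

0.073

With incomplete dominance, a heterozygote × heterozygote cross gives a 1:2:1 phenotypic ratio.
Expected counts for N = 1503 under a 1:2:1 ratio (total parts = 4):
  red: 1503 × 1/4 = 375.75
  pink: 1503 × 2/4 = 751.5
  white: 1503 × 1/4 = 375.75
Contribution of white: (381 − 375.75)² / 375.75 = 0.0734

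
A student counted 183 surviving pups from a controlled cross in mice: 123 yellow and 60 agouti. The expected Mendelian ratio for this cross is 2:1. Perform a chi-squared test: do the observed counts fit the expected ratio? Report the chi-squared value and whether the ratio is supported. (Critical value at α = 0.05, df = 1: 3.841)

0.025; consistent

The 2:1 ratio has 3 parts, so with N = 183 the expected counts are:
  yellow: 183 × 2/3 = 122
  agouti: 183 × 1/3 = 61
χ² = Σ (O − E)² / E
  yellow: (123 − 122)² / 122 = 0.0082
  agouti: (60 − 61)² / 61 = 0.0164
χ² = 0.0082 + 0.0164 = 0.0246 ≈ 0.025
Degrees of freedom = 2 − 1 = 1; critical value at α = 0.05 is 3.841.
Since 0.025 < 3.841, we fail to reject the null hypothesis — the data are consistent with the 2:1 ratio.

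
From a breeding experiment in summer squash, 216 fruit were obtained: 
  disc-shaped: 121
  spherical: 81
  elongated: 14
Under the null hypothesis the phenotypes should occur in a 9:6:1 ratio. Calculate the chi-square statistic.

0.021

Under the 9:6:1 hypothesis (Σ ratio = 16, N = 216):
  disc-shaped: 216 × 9/16 = 121.5
  spherical: 216 × 6/16 = 81
  elongated: 216 × 1/16 = 13.5
χ² = Σ (O − E)² / E
  disc-shaped: (121 − 121.5)² / 121.5 = 0.0021
  spherical: (81 − 81)² / 81 = 0.0000
  elongated: (14 − 13.5)² / 13.5 = 0.0185
χ² = 0.0021 + 0.0000 + 0.0185 = 0.0206 ≈ 0.021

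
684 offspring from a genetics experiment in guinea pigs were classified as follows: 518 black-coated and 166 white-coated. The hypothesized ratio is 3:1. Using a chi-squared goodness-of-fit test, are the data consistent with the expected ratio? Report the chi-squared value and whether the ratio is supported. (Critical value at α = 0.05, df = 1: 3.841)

The 3:1 ratio has 4 parts, so with N = 684 the expected counts are:
  black-coated: 684 × 3/4 = 513
  white-coated: 684 × 1/4 = 171
χ² = Σ (O − E)² / E
  black-coated: (518 − 513)² / 513 = 0.0487
  white-coated: (166 − 171)² / 171 = 0.1462
χ² = 0.0487 + 0.1462 = 0.1949 ≈ 0.195
Degrees of freedom = 2 − 1 = 1; critical value at α = 0.05 is 3.841.
Since 0.195 < 3.841, we fail to reject the null hypothesis — the data are consistent with the 3:1 ratio.

0.195; consistent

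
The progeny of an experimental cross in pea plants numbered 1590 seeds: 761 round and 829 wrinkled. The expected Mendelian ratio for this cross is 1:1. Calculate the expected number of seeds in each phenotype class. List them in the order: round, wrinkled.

Total ratio parts = 2. Expected numbers out of 1590:
  round: 1590 × 1/2 = 795
  wrinkled: 1590 × 1/2 = 795

795, 795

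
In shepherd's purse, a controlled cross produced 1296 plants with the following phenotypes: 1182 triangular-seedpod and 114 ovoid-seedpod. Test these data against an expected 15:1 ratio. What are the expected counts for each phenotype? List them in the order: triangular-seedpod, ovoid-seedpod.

The 15:1 ratio has 16 parts, so with N = 1296 the expected counts are:
  triangular-seedpod: 1296 × 15/16 = 1215
  ovoid-seedpod: 1296 × 1/16 = 81

1215, 81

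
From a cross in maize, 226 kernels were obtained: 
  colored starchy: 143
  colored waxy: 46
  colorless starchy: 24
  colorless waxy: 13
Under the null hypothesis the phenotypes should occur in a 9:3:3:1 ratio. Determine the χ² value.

Total ratio parts = 16. Expected numbers out of 226:
  colored starchy: 226 × 9/16 = 127.125
  colored waxy: 226 × 3/16 = 42.375
  colorless starchy: 226 × 3/16 = 42.375
  colorless waxy: 226 × 1/16 = 14.125
χ² = Σ (O − E)² / E
  colored starchy: (143 − 127.125)² / 127.125 = 1.9824
  colored waxy: (46 − 42.375)² / 42.375 = 0.3101
  colorless starchy: (24 − 42.375)² / 42.375 = 7.9679
  colorless waxy: (13 − 14.125)² / 14.125 = 0.0896
χ² = 1.9824 + 0.3101 + 7.9679 + 0.0896 = 10.350

10.350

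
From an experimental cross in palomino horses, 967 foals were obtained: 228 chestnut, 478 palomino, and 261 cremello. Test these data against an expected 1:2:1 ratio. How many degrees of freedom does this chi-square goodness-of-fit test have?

2

A goodness-of-fit test with 3 phenotype classes has df = 3 − 1 = 2.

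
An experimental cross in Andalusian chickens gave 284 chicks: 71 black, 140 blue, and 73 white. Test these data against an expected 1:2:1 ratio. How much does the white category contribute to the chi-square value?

Under the 1:2:1 hypothesis (Σ ratio = 4, N = 284):
  black: 284 × 1/4 = 71
  blue: 284 × 2/4 = 142
  white: 284 × 1/4 = 71
Contribution of white: (73 − 71)² / 71 = 0.0563

0.056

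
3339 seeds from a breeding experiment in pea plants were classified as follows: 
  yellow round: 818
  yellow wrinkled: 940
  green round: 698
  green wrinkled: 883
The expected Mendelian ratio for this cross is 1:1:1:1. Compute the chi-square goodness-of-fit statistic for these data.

38.798

The 1:1:1:1 ratio has 4 parts, so with N = 3339 the expected counts are:
  yellow round: 3339 × 1/4 = 834.75
  yellow wrinkled: 3339 × 1/4 = 834.75
  green round: 3339 × 1/4 = 834.75
  green wrinkled: 3339 × 1/4 = 834.75
χ² = Σ (O − E)² / E
  yellow round: (818 − 834.75)² / 834.75 = 0.3361
  yellow wrinkled: (940 − 834.75)² / 834.75 = 13.2705
  green round: (698 − 834.75)² / 834.75 = 22.4026
  green wrinkled: (883 − 834.75)² / 834.75 = 2.7889
χ² = 0.3361 + 13.2705 + 22.4026 + 2.7889 = 38.7981 ≈ 38.798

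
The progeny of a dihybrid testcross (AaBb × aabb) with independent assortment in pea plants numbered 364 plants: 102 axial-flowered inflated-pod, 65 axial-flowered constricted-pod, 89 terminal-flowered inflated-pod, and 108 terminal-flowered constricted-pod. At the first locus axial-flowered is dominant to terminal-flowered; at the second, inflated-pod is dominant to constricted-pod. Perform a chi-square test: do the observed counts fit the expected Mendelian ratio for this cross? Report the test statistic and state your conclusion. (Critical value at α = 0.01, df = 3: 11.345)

A dihybrid testcross with independent assortment gives a 1:1:1:1 ratio.
Under the 1:1:1:1 hypothesis (Σ ratio = 4, N = 364):
  axial-flowered inflated-pod: 364 × 1/4 = 91
  axial-flowered constricted-pod: 364 × 1/4 = 91
  terminal-flowered inflated-pod: 364 × 1/4 = 91
  terminal-flowered constricted-pod: 364 × 1/4 = 91
χ² = Σ (O − E)² / E
  axial-flowered inflated-pod: (102 − 91)² / 91 = 1.3297
  axial-flowered constricted-pod: (65 − 91)² / 91 = 7.4286
  terminal-flowered inflated-pod: (89 − 91)² / 91 = 0.0440
  terminal-flowered constricted-pod: (108 − 91)² / 91 = 3.1758
χ² = 1.3297 + 7.4286 + 0.0440 + 3.1758 = 11.9781 ≈ 11.978
Degrees of freedom = 4 − 1 = 3; critical value at α = 0.01 is 11.345.
Since 11.978 > 11.345, we reject the null hypothesis — the data do not fit the 1:1:1:1 ratio.

11.978; not consistent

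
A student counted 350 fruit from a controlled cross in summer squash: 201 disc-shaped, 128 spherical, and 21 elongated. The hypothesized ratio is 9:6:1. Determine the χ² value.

The 9:6:1 ratio has 16 parts, so with N = 350 the expected counts are:
  disc-shaped: 350 × 9/16 = 196.875
  spherical: 350 × 6/16 = 131.25
  elongated: 350 × 1/16 = 21.875
χ² = Σ (O − E)² / E
  disc-shaped: (201 − 196.875)² / 196.875 = 0.0864
  spherical: (128 − 131.25)² / 131.25 = 0.0805
  elongated: (21 − 21.875)² / 21.875 = 0.0350
χ² = 0.0864 + 0.0805 + 0.0350 = 0.2019 ≈ 0.202

0.202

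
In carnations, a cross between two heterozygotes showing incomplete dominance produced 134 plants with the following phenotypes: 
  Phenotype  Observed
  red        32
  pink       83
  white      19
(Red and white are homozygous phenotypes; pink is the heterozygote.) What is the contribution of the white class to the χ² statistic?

6.276

With incomplete dominance, a heterozygote × heterozygote cross gives a 1:2:1 phenotypic ratio.
Expected counts for N = 134 under a 1:2:1 ratio (total parts = 4):
  red: 134 × 1/4 = 33.5
  pink: 134 × 2/4 = 67
  white: 134 × 1/4 = 33.5
Contribution of white: (19 − 33.5)² / 33.5 = 6.2761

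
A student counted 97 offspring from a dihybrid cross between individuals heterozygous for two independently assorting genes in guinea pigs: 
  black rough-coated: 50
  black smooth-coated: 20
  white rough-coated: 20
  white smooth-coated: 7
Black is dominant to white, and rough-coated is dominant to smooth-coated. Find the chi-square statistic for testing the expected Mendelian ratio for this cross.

0.888

A dihybrid F₂ with independent assortment and complete dominance at both loci gives a 9:3:3:1 phenotypic ratio.
Expected counts for N = 97 under a 9:3:3:1 ratio (total parts = 16):
  black rough-coated: 97 × 9/16 = 54.5625
  black smooth-coated: 97 × 3/16 = 18.1875
  white rough-coated: 97 × 3/16 = 18.1875
  white smooth-coated: 97 × 1/16 = 6.0625
χ² = Σ (O − E)² / E
  black rough-coated: (50 − 54.5625)² / 54.5625 = 0.3815
  black smooth-coated: (20 − 18.1875)² / 18.1875 = 0.1806
  white rough-coated: (20 − 18.1875)² / 18.1875 = 0.1806
  white smooth-coated: (7 − 6.0625)² / 6.0625 = 0.1450
χ² = 0.3815 + 0.1806 + 0.1806 + 0.1450 = 0.8877 ≈ 0.888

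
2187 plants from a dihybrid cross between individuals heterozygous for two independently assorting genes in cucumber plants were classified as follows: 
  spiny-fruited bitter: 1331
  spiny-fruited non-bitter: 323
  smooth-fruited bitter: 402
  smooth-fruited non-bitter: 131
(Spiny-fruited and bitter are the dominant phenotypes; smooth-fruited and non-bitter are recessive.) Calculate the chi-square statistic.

A dihybrid F₂ with independent assortment and complete dominance at both loci gives a 9:3:3:1 phenotypic ratio.
Total ratio parts = 16. Expected numbers out of 2187:
  spiny-fruited bitter: 2187 × 9/16 = 1230.1875
  spiny-fruited non-bitter: 2187 × 3/16 = 410.0625
  smooth-fruited bitter: 2187 × 3/16 = 410.0625
  smooth-fruited non-bitter: 2187 × 1/16 = 136.6875
χ² = Σ (O − E)² / E
  spiny-fruited bitter: (1331 − 1230.1875)² / 1230.1875 = 8.2615
  spiny-fruited non-bitter: (323 − 410.0625)² / 410.0625 = 18.4847
  smooth-fruited bitter: (402 − 410.0625)² / 410.0625 = 0.1585
  smooth-fruited non-bitter: (131 − 136.6875)² / 136.6875 = 0.2367
χ² = 8.2615 + 18.4847 + 0.1585 + 0.2367 = 27.1414 ≈ 27.141

27.141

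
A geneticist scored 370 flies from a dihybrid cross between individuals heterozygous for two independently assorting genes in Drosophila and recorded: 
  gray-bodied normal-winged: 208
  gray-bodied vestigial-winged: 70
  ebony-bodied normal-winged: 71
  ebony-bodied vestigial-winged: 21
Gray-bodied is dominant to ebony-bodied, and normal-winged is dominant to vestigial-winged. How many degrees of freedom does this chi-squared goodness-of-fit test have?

A dihybrid F₂ with independent assortment and complete dominance at both loci gives a 9:3:3:1 phenotypic ratio.
A goodness-of-fit test with 4 phenotype classes has df = 4 − 1 = 3.

3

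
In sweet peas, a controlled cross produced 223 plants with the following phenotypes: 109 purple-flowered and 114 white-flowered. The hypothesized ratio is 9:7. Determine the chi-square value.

The 9:7 ratio has 16 parts, so with N = 223 the expected counts are:
  purple-flowered: 223 × 9/16 = 125.4375
  white-flowered: 223 × 7/16 = 97.5625
χ² = Σ (O − E)² / E
  purple-flowered: (109 − 125.4375)² / 125.4375 = 2.1540
  white-flowered: (114 − 97.5625)² / 97.5625 = 2.7694
χ² = 2.1540 + 2.7694 = 4.9234 ≈ 4.923

4.923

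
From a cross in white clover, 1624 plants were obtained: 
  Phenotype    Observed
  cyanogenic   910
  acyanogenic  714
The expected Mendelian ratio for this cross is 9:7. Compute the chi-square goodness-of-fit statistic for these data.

Total ratio parts = 16. Expected numbers out of 1624:
  cyanogenic: 1624 × 9/16 = 913.5
  acyanogenic: 1624 × 7/16 = 710.5
χ² = Σ (O − E)² / E
  cyanogenic: (910 − 913.5)² / 913.5 = 0.0134
  acyanogenic: (714 − 710.5)² / 710.5 = 0.0172
χ² = 0.0134 + 0.0172 = 0.0306 ≈ 0.031

0.031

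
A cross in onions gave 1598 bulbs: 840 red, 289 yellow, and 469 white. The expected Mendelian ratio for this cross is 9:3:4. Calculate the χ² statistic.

16.324

The 9:3:4 ratio has 16 parts, so with N = 1598 the expected counts are:
  red: 1598 × 9/16 = 898.875
  yellow: 1598 × 3/16 = 299.625
  white: 1598 × 4/16 = 399.5
χ² = Σ (O − E)² / E
  red: (840 − 898.875)² / 898.875 = 3.8562
  yellow: (289 − 299.625)² / 299.625 = 0.3768
  white: (469 − 399.5)² / 399.5 = 12.0907
χ² = 3.8562 + 0.3768 + 12.0907 = 16.3237 ≈ 16.324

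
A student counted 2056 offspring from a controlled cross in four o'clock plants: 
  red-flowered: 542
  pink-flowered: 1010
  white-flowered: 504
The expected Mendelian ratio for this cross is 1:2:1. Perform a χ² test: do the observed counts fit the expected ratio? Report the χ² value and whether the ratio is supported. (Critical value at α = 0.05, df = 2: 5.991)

2.035; consistent

The 1:2:1 ratio has 4 parts, so with N = 2056 the expected counts are:
  red-flowered: 2056 × 1/4 = 514
  pink-flowered: 2056 × 2/4 = 1028
  white-flowered: 2056 × 1/4 = 514
χ² = Σ (O − E)² / E
  red-flowered: (542 − 514)² / 514 = 1.5253
  pink-flowered: (1010 − 1028)² / 1028 = 0.3152
  white-flowered: (504 − 514)² / 514 = 0.1946
χ² = 1.5253 + 0.3152 + 0.1946 = 2.0351 ≈ 2.035
Degrees of freedom = 3 − 1 = 2; critical value at α = 0.05 is 5.991.
Since 2.035 < 5.991, we fail to reject the null hypothesis — the data are consistent with the 1:2:1 ratio.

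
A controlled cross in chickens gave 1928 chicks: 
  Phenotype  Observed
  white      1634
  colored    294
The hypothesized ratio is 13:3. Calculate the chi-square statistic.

The 13:3 ratio has 16 parts, so with N = 1928 the expected counts are:
  white: 1928 × 13/16 = 1566.5
  colored: 1928 × 3/16 = 361.5
χ² = Σ (O − E)² / E
  white: (1634 − 1566.5)² / 1566.5 = 2.9086
  colored: (294 − 361.5)² / 361.5 = 12.6037
χ² = 2.9086 + 12.6037 = 15.5123 ≈ 15.512

15.512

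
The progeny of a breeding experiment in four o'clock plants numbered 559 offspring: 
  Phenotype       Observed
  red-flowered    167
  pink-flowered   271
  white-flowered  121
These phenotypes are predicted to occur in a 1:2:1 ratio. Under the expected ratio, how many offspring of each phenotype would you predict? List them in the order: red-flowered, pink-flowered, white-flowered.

139.75, 279.5, 139.75

Expected counts for N = 559 under a 1:2:1 ratio (total parts = 4):
  red-flowered: 559 × 1/4 = 139.75
  pink-flowered: 559 × 2/4 = 279.5
  white-flowered: 559 × 1/4 = 139.75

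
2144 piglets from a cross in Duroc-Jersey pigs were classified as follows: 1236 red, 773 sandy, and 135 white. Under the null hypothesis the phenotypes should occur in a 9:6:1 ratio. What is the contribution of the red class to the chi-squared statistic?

The 9:6:1 ratio has 16 parts, so with N = 2144 the expected counts are:
  red: 2144 × 9/16 = 1206
  sandy: 2144 × 6/16 = 804
  white: 2144 × 1/16 = 134
Contribution of red: (1236 − 1206)² / 1206 = 0.7463

0.746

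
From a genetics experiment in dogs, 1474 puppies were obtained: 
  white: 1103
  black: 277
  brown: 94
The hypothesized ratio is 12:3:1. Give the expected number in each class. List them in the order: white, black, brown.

Total ratio parts = 16. Expected numbers out of 1474:
  white: 1474 × 12/16 = 1105.5
  black: 1474 × 3/16 = 276.375
  brown: 1474 × 1/16 = 92.125

1105.5, 276.375, 92.125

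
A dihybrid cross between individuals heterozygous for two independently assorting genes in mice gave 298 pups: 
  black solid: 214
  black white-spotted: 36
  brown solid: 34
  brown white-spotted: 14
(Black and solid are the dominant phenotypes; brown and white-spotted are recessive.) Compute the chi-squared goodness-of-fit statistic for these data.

29.612

A dihybrid F₂ with independent assortment and complete dominance at both loci gives a 9:3:3:1 phenotypic ratio.
Total ratio parts = 16. Expected numbers out of 298:
  black solid: 298 × 9/16 = 167.625
  black white-spotted: 298 × 3/16 = 55.875
  brown solid: 298 × 3/16 = 55.875
  brown white-spotted: 298 × 1/16 = 18.625
χ² = Σ (O − E)² / E
  black solid: (214 − 167.625)² / 167.625 = 12.8301
  black white-spotted: (36 − 55.875)² / 55.875 = 7.0696
  brown solid: (34 − 55.875)² / 55.875 = 8.5640
  brown white-spotted: (14 − 18.625)² / 18.625 = 1.1485
χ² = 12.8301 + 7.0696 + 8.5640 + 1.1485 = 29.6122 ≈ 29.612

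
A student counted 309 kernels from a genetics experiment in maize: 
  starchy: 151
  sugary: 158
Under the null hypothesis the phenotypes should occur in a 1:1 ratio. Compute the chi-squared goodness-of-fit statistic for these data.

Total ratio parts = 2. Expected numbers out of 309:
  starchy: 309 × 1/2 = 154.5
  sugary: 309 × 1/2 = 154.5
χ² = Σ (O − E)² / E
  starchy: (151 − 154.5)² / 154.5 = 0.0793
  sugary: (158 − 154.5)² / 154.5 = 0.0793
χ² = 0.0793 + 0.0793 = 0.1586 ≈ 0.159

0.159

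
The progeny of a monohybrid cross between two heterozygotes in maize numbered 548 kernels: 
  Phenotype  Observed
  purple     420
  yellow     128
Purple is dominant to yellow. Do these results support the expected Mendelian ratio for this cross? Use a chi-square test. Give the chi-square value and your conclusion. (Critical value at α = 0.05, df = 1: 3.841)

For a monohybrid cross between heterozygotes with complete dominance, the expected phenotypic ratio is 3:1.
Under the 3:1 hypothesis (Σ ratio = 4, N = 548):
  purple: 548 × 3/4 = 411
  yellow: 548 × 1/4 = 137
χ² = Σ (O − E)² / E
  purple: (420 − 411)² / 411 = 0.1971
  yellow: (128 − 137)² / 137 = 0.5912
χ² = 0.1971 + 0.5912 = 0.7883 ≈ 0.788
Degrees of freedom = 2 − 1 = 1; critical value at α = 0.05 is 3.841.
Since 0.788 < 3.841, we fail to reject the null hypothesis — the data are consistent with the 3:1 ratio.

0.788; consistent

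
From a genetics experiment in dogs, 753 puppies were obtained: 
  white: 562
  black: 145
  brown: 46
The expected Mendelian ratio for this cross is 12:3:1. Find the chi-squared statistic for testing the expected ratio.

The 12:3:1 ratio has 16 parts, so with N = 753 the expected counts are:
  white: 753 × 12/16 = 564.75
  black: 753 × 3/16 = 141.1875
  brown: 753 × 1/16 = 47.0625
χ² = Σ (O − E)² / E
  white: (562 − 564.75)² / 564.75 = 0.0134
  black: (145 − 141.1875)² / 141.1875 = 0.1029
  brown: (46 − 47.0625)² / 47.0625 = 0.0240
χ² = 0.0134 + 0.1029 + 0.0240 = 0.1403 ≈ 0.140

0.140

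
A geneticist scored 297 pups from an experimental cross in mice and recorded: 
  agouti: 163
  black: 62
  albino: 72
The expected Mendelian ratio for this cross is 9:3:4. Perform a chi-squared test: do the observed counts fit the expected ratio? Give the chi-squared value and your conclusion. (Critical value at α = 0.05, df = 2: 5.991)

0.883; consistent

Expected counts for N = 297 under a 9:3:4 ratio (total parts = 16):
  agouti: 297 × 9/16 = 167.0625
  black: 297 × 3/16 = 55.6875
  albino: 297 × 4/16 = 74.25
χ² = Σ (O − E)² / E
  agouti: (163 − 167.0625)² / 167.0625 = 0.0988
  black: (62 − 55.6875)² / 55.6875 = 0.7156
  albino: (72 − 74.25)² / 74.25 = 0.0682
χ² = 0.0988 + 0.7156 + 0.0682 = 0.8826 ≈ 0.883
Degrees of freedom = 3 − 1 = 2; critical value at α = 0.05 is 5.991.
Since 0.883 < 5.991, we fail to reject the null hypothesis — the data are consistent with the 9:3:4 ratio.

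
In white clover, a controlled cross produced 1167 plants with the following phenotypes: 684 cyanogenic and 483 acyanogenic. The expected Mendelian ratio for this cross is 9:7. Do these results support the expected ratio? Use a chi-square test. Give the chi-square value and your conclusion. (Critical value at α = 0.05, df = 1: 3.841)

2.645; consistent

Expected counts for N = 1167 under a 9:7 ratio (total parts = 16):
  cyanogenic: 1167 × 9/16 = 656.4375
  acyanogenic: 1167 × 7/16 = 510.5625
χ² = Σ (O − E)² / E
  cyanogenic: (684 − 656.4375)² / 656.4375 = 1.1573
  acyanogenic: (483 − 510.5625)² / 510.5625 = 1.4879
χ² = 1.1573 + 1.4879 = 2.6452 ≈ 2.645
Degrees of freedom = 2 − 1 = 1; critical value at α = 0.05 is 3.841.
Since 2.645 < 3.841, we fail to reject the null hypothesis — the data are consistent with the 9:7 ratio.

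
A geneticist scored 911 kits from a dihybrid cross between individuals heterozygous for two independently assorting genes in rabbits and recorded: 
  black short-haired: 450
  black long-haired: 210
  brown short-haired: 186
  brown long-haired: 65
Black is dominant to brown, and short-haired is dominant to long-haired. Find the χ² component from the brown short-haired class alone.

1.350

A dihybrid F₂ with independent assortment and complete dominance at both loci gives a 9:3:3:1 phenotypic ratio.
Under the 9:3:3:1 hypothesis (Σ ratio = 16, N = 911):
  black short-haired: 911 × 9/16 = 512.4375
  black long-haired: 911 × 3/16 = 170.8125
  brown short-haired: 911 × 3/16 = 170.8125
  brown long-haired: 911 × 1/16 = 56.9375
Contribution of brown short-haired: (186 − 170.8125)² / 170.8125 = 1.3504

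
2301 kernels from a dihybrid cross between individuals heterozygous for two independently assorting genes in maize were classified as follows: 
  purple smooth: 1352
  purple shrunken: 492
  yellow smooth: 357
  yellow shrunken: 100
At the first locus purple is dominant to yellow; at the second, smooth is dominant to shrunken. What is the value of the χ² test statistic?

37.263

A dihybrid F₂ with independent assortment and complete dominance at both loci gives a 9:3:3:1 phenotypic ratio.
The 9:3:3:1 ratio has 16 parts, so with N = 2301 the expected counts are:
  purple smooth: 2301 × 9/16 = 1294.3125
  purple shrunken: 2301 × 3/16 = 431.4375
  yellow smooth: 2301 × 3/16 = 431.4375
  yellow shrunken: 2301 × 1/16 = 143.8125
χ² = Σ (O − E)² / E
  purple smooth: (1352 − 1294.3125)² / 1294.3125 = 2.5711
  purple shrunken: (492 − 431.4375)² / 431.4375 = 8.5014
  yellow smooth: (357 − 431.4375)² / 431.4375 = 12.8430
  yellow shrunken: (100 − 143.8125)² / 143.8125 = 13.3475
χ² = 2.5711 + 8.5014 + 12.8430 + 13.3475 = 37.263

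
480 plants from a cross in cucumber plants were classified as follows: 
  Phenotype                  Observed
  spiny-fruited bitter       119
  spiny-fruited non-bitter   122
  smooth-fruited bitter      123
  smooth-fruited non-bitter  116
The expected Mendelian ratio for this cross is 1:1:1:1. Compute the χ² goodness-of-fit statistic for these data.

0.250

Total ratio parts = 4. Expected numbers out of 480:
  spiny-fruited bitter: 480 × 1/4 = 120
  spiny-fruited non-bitter: 480 × 1/4 = 120
  smooth-fruited bitter: 480 × 1/4 = 120
  smooth-fruited non-bitter: 480 × 1/4 = 120
χ² = Σ (O − E)² / E
  spiny-fruited bitter: (119 − 120)² / 120 = 0.0083
  spiny-fruited non-bitter: (122 − 120)² / 120 = 0.0333
  smooth-fruited bitter: (123 − 120)² / 120 = 0.0750
  smooth-fruited non-bitter: (116 − 120)² / 120 = 0.1333
χ² = 0.0083 + 0.0333 + 0.0750 + 0.1333 = 0.2499 ≈ 0.250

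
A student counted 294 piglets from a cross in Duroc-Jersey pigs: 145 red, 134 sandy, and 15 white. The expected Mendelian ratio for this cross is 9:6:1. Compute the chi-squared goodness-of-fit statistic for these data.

8.246

Under the 9:6:1 hypothesis (Σ ratio = 16, N = 294):
  red: 294 × 9/16 = 165.375
  sandy: 294 × 6/16 = 110.25
  white: 294 × 1/16 = 18.375
χ² = Σ (O − E)² / E
  red: (145 − 165.375)² / 165.375 = 2.5103
  sandy: (134 − 110.25)² / 110.25 = 5.1162
  white: (15 − 18.375)² / 18.375 = 0.6199
χ² = 2.5103 + 5.1162 + 0.6199 = 8.2464 ≈ 8.246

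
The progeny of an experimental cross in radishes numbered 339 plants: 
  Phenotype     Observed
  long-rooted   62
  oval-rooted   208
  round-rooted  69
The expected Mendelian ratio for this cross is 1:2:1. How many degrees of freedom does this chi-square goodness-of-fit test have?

A goodness-of-fit test with 3 phenotype classes has df = 3 − 1 = 2.

2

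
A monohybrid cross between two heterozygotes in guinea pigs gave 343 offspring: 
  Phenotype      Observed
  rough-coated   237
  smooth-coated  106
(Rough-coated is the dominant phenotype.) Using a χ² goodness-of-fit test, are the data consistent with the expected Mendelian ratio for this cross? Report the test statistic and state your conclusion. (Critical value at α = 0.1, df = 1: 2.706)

For a monohybrid cross between heterozygotes with complete dominance, the expected phenotypic ratio is 3:1.
Expected counts for N = 343 under a 3:1 ratio (total parts = 4):
  rough-coated: 343 × 3/4 = 257.25
  smooth-coated: 343 × 1/4 = 85.75
χ² = Σ (O − E)² / E
  rough-coated: (237 − 257.25)² / 257.25 = 1.5940
  smooth-coated: (106 − 85.75)² / 85.75 = 4.7821
χ² = 1.5940 + 4.7821 = 6.3761 ≈ 6.376
Degrees of freedom = 2 − 1 = 1; critical value at α = 0.1 is 2.706.
Since 6.376 > 2.706, we reject the null hypothesis — the data do not fit the 3:1 ratio.

6.376; not consistent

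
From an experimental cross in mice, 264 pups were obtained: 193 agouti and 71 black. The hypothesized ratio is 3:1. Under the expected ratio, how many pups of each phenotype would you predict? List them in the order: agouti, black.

Expected counts for N = 264 under a 3:1 ratio (total parts = 4):
  agouti: 264 × 3/4 = 198
  black: 264 × 1/4 = 66

198, 66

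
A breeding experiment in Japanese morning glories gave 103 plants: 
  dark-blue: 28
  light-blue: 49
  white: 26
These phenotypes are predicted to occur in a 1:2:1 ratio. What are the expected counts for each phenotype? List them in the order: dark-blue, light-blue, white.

25.75, 51.5, 25.75

Total ratio parts = 4. Expected numbers out of 103:
  dark-blue: 103 × 1/4 = 25.75
  light-blue: 103 × 2/4 = 51.5
  white: 103 × 1/4 = 25.75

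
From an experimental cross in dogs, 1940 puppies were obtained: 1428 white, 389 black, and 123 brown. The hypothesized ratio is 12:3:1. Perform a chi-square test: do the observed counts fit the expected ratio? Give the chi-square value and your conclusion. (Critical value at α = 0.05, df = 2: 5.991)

2.279; consistent

Expected counts for N = 1940 under a 12:3:1 ratio (total parts = 16):
  white: 1940 × 12/16 = 1455
  black: 1940 × 3/16 = 363.75
  brown: 1940 × 1/16 = 121.25
χ² = Σ (O − E)² / E
  white: (1428 − 1455)² / 1455 = 0.5010
  black: (389 − 363.75)² / 363.75 = 1.7527
  brown: (123 − 121.25)² / 121.25 = 0.0253
χ² = 0.5010 + 1.7527 + 0.0253 = 2.279
Degrees of freedom = 3 − 1 = 2; critical value at α = 0.05 is 5.991.
Since 2.279 < 5.991, we fail to reject the null hypothesis — the data are consistent with the 12:3:1 ratio.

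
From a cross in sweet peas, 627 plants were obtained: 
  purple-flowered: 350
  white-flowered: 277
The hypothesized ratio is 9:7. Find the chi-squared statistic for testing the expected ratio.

0.047

Under the 9:7 hypothesis (Σ ratio = 16, N = 627):
  purple-flowered: 627 × 9/16 = 352.6875
  white-flowered: 627 × 7/16 = 274.3125
χ² = Σ (O − E)² / E
  purple-flowered: (350 − 352.6875)² / 352.6875 = 0.0205
  white-flowered: (277 − 274.3125)² / 274.3125 = 0.0263
χ² = 0.0205 + 0.0263 = 0.0468 ≈ 0.047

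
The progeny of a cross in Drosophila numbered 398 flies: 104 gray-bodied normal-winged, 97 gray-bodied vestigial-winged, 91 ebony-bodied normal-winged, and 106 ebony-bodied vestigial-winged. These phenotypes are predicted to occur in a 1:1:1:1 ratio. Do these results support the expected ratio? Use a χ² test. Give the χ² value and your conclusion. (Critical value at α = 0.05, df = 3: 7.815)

The 1:1:1:1 ratio has 4 parts, so with N = 398 the expected counts are:
  gray-bodied normal-winged: 398 × 1/4 = 99.5
  gray-bodied vestigial-winged: 398 × 1/4 = 99.5
  ebony-bodied normal-winged: 398 × 1/4 = 99.5
  ebony-bodied vestigial-winged: 398 × 1/4 = 99.5
χ² = Σ (O − E)² / E
  gray-bodied normal-winged: (104 − 99.5)² / 99.5 = 0.2035
  gray-bodied vestigial-winged: (97 − 99.5)² / 99.5 = 0.0628
  ebony-bodied normal-winged: (91 − 99.5)² / 99.5 = 0.7261
  ebony-bodied vestigial-winged: (106 − 99.5)² / 99.5 = 0.4246
χ² = 0.2035 + 0.0628 + 0.7261 + 0.4246 = 1.417
Degrees of freedom = 4 − 1 = 3; critical value at α = 0.05 is 7.815.
Since 1.417 < 7.815, we fail to reject the null hypothesis — the data are consistent with the 1:1:1:1 ratio.

1.417; consistent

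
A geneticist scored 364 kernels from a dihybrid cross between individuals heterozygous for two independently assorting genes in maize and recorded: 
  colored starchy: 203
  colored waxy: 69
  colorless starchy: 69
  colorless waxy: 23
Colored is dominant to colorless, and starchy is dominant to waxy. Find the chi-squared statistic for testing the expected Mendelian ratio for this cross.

0.034

A dihybrid F₂ with independent assortment and complete dominance at both loci gives a 9:3:3:1 phenotypic ratio.
The 9:3:3:1 ratio has 16 parts, so with N = 364 the expected counts are:
  colored starchy: 364 × 9/16 = 204.75
  colored waxy: 364 × 3/16 = 68.25
  colorless starchy: 364 × 3/16 = 68.25
  colorless waxy: 364 × 1/16 = 22.75
χ² = Σ (O − E)² / E
  colored starchy: (203 − 204.75)² / 204.75 = 0.0150
  colored waxy: (69 − 68.25)² / 68.25 = 0.0082
  colorless starchy: (69 − 68.25)² / 68.25 = 0.0082
  colorless waxy: (23 − 22.75)² / 22.75 = 0.0027
χ² = 0.0150 + 0.0082 + 0.0082 + 0.0027 = 0.0341 ≈ 0.034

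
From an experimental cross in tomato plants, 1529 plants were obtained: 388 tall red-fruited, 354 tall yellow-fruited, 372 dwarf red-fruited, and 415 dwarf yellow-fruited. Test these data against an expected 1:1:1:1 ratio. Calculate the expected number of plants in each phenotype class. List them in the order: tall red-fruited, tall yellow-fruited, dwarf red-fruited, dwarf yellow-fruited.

Total ratio parts = 4. Expected numbers out of 1529:
  tall red-fruited: 1529 × 1/4 = 382.25
  tall yellow-fruited: 1529 × 1/4 = 382.25
  dwarf red-fruited: 1529 × 1/4 = 382.25
  dwarf yellow-fruited: 1529 × 1/4 = 382.25

382.25, 382.25, 382.25, 382.25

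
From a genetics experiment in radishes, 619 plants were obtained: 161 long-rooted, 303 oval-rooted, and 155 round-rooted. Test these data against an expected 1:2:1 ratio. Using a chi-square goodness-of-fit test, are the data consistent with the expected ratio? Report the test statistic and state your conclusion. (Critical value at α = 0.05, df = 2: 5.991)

Expected counts for N = 619 under a 1:2:1 ratio (total parts = 4):
  long-rooted: 619 × 1/4 = 154.75
  oval-rooted: 619 × 2/4 = 309.5
  round-rooted: 619 × 1/4 = 154.75
χ² = Σ (O − E)² / E
  long-rooted: (161 − 154.75)² / 154.75 = 0.2524
  oval-rooted: (303 − 309.5)² / 309.5 = 0.1365
  round-rooted: (155 − 154.75)² / 154.75 = 0.0004
χ² = 0.2524 + 0.1365 + 0.0004 = 0.3893 ≈ 0.389
Degrees of freedom = 3 − 1 = 2; critical value at α = 0.05 is 5.991.
Since 0.389 < 5.991, we fail to reject the null hypothesis — the data are consistent with the 1:2:1 ratio.

0.389; consistent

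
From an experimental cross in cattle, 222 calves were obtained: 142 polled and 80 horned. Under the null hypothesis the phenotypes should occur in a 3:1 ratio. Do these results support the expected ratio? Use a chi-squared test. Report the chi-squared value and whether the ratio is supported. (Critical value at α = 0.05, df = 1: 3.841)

14.420; not consistent

Expected counts for N = 222 under a 3:1 ratio (total parts = 4):
  polled: 222 × 3/4 = 166.5
  horned: 222 × 1/4 = 55.5
χ² = Σ (O − E)² / E
  polled: (142 − 166.5)² / 166.5 = 3.6051
  horned: (80 − 55.5)² / 55.5 = 10.8153
χ² = 3.6051 + 10.8153 = 14.4204 ≈ 14.420
Degrees of freedom = 2 − 1 = 1; critical value at α = 0.05 is 3.841.
Since 14.420 > 3.841, we reject the null hypothesis — the data do not fit the 3:1 ratio.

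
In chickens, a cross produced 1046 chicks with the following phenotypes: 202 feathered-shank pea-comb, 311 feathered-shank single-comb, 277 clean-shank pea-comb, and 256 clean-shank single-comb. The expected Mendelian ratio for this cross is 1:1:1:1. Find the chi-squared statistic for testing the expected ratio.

Total ratio parts = 4. Expected numbers out of 1046:
  feathered-shank pea-comb: 1046 × 1/4 = 261.5
  feathered-shank single-comb: 1046 × 1/4 = 261.5
  clean-shank pea-comb: 1046 × 1/4 = 261.5
  clean-shank single-comb: 1046 × 1/4 = 261.5
χ² = Σ (O − E)² / E
  feathered-shank pea-comb: (202 − 261.5)² / 261.5 = 13.5382
  feathered-shank single-comb: (311 − 261.5)² / 261.5 = 9.3700
  clean-shank pea-comb: (277 − 261.5)² / 261.5 = 0.9187
  clean-shank single-comb: (256 − 261.5)² / 261.5 = 0.1157
χ² = 13.5382 + 9.3700 + 0.9187 + 0.1157 = 23.9426 ≈ 23.943

23.943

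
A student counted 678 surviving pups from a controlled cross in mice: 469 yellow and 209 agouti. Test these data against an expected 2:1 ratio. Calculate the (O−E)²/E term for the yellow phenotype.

0.639

Total ratio parts = 3. Expected numbers out of 678:
  yellow: 678 × 2/3 = 452
  agouti: 678 × 1/3 = 226
Contribution of yellow: (469 − 452)² / 452 = 0.6394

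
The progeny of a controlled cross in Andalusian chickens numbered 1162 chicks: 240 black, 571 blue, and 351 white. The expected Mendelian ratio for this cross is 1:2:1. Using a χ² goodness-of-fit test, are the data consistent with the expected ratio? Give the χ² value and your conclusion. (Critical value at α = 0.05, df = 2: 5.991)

21.551; not consistent

Under the 1:2:1 hypothesis (Σ ratio = 4, N = 1162):
  black: 1162 × 1/4 = 290.5
  blue: 1162 × 2/4 = 581
  white: 1162 × 1/4 = 290.5
χ² = Σ (O − E)² / E
  black: (240 − 290.5)² / 290.5 = 8.7788
  blue: (571 − 581)² / 581 = 0.1721
  white: (351 − 290.5)² / 290.5 = 12.5998
χ² = 8.7788 + 0.1721 + 12.5998 = 21.5507 ≈ 21.551
Degrees of freedom = 3 − 1 = 2; critical value at α = 0.05 is 5.991.
Since 21.551 > 5.991, we reject the null hypothesis — the data do not fit the 1:2:1 ratio.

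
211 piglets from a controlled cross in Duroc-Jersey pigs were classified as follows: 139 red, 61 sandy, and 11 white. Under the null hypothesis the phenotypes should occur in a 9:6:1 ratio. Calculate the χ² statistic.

7.991

Expected counts for N = 211 under a 9:6:1 ratio (total parts = 16):
  red: 211 × 9/16 = 118.6875
  sandy: 211 × 6/16 = 79.125
  white: 211 × 1/16 = 13.1875
χ² = Σ (O − E)² / E
  red: (139 − 118.6875)² / 118.6875 = 3.4763
  sandy: (61 − 79.125)² / 79.125 = 4.1519
  white: (11 − 13.1875)² / 13.1875 = 0.3629
χ² = 3.4763 + 4.1519 + 0.3629 = 7.9911 ≈ 7.991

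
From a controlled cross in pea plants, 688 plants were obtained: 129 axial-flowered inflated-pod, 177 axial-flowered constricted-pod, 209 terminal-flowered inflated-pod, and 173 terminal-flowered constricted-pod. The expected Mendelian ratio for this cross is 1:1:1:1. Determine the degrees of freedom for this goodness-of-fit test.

3

A goodness-of-fit test with 4 phenotype classes has df = 4 − 1 = 3.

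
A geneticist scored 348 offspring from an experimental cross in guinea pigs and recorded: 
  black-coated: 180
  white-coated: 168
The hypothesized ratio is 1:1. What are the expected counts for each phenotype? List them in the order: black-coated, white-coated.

Expected counts for N = 348 under a 1:1 ratio (total parts = 2):
  black-coated: 348 × 1/2 = 174
  white-coated: 348 × 1/2 = 174

174, 174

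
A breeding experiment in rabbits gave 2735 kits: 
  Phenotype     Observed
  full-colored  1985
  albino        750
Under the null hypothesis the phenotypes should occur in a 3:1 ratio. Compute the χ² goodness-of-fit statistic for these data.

8.559

The 3:1 ratio has 4 parts, so with N = 2735 the expected counts are:
  full-colored: 2735 × 3/4 = 2051.25
  albino: 2735 × 1/4 = 683.75
χ² = Σ (O − E)² / E
  full-colored: (1985 − 2051.25)² / 2051.25 = 2.1397
  albino: (750 − 683.75)² / 683.75 = 6.4191
χ² = 2.1397 + 6.4191 = 8.5588 ≈ 8.559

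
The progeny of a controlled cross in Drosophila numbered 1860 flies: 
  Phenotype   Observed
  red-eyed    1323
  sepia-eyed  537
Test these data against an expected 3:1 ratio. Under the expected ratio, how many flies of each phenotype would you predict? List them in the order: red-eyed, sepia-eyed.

Under the 3:1 hypothesis (Σ ratio = 4, N = 1860):
  red-eyed: 1860 × 3/4 = 1395
  sepia-eyed: 1860 × 1/4 = 465

1395, 465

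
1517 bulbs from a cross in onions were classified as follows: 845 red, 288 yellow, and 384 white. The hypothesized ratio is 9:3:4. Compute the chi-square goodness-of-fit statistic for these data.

Under the 9:3:4 hypothesis (Σ ratio = 16, N = 1517):
  red: 1517 × 9/16 = 853.3125
  yellow: 1517 × 3/16 = 284.4375
  white: 1517 × 4/16 = 379.25
χ² = Σ (O − E)² / E
  red: (845 − 853.3125)² / 853.3125 = 0.0810
  yellow: (288 − 284.4375)² / 284.4375 = 0.0446
  white: (384 − 379.25)² / 379.25 = 0.0595
χ² = 0.0810 + 0.0446 + 0.0595 = 0.1851 ≈ 0.185

0.185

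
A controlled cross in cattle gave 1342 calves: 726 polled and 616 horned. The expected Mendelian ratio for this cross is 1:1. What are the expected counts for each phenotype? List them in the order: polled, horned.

Under the 1:1 hypothesis (Σ ratio = 2, N = 1342):
  polled: 1342 × 1/2 = 671
  horned: 1342 × 1/2 = 671

671, 671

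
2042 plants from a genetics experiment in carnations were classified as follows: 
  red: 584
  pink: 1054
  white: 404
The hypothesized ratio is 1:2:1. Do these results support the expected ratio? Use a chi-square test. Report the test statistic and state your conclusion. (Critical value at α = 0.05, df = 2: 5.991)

33.867; not consistent

Total ratio parts = 4. Expected numbers out of 2042:
  red: 2042 × 1/4 = 510.5
  pink: 2042 × 2/4 = 1021
  white: 2042 × 1/4 = 510.5
χ² = Σ (O − E)² / E
  red: (584 − 510.5)² / 510.5 = 10.5823
  pink: (1054 − 1021)² / 1021 = 1.0666
  white: (404 − 510.5)² / 510.5 = 22.2179
χ² = 10.5823 + 1.0666 + 22.2179 = 33.8668 ≈ 33.867
Degrees of freedom = 3 − 1 = 2; critical value at α = 0.05 is 5.991.
Since 33.867 > 5.991, we reject the null hypothesis — the data do not fit the 1:2:1 ratio.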